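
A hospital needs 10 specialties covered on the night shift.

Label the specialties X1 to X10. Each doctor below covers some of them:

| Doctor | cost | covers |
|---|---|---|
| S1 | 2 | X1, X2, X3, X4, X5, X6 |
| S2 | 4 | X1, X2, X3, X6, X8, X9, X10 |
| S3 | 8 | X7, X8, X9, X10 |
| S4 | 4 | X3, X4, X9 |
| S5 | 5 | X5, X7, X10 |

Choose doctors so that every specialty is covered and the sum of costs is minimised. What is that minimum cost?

10

S1, S3 together cover every specialty (S1 ∪ S3 = {X1, X2, X3, X4, X5, X6, X7, X8, X9, X10}); total cost 2 + 8 = 10.
The greedy pick S1, S2, S5 costs 11; no covering selection beats 10.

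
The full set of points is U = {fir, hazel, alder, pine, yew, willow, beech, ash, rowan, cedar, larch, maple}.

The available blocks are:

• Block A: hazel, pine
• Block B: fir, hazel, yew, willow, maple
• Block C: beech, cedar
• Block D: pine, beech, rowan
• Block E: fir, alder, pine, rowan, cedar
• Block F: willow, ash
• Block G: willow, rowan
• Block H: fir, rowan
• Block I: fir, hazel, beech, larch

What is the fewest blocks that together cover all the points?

4

B and E and F and I together: B ∪ E ∪ F ∪ I = {fir, hazel, alder, pine, yew, willow, beech, ash, rowan, cedar, larch, maple} — every point is covered.
No 3 of the 9 blocks cover everything (all 84 combinations miss at least one point), so 4 is optimal.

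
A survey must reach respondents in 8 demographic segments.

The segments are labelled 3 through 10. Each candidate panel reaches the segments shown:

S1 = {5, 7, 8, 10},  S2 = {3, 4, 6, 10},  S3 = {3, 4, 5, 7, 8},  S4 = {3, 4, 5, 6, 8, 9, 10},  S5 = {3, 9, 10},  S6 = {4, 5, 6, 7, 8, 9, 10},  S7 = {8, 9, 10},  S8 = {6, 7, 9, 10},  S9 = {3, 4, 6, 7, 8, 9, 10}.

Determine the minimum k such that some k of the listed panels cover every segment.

2

Take {S4, S9}. Their union is {3, 4, 5, 6, 7, 8, 9, 10}, which is all 8 segments.
No single panel has all 8 segments (the largest, S4, has 7), so 2 is optimal.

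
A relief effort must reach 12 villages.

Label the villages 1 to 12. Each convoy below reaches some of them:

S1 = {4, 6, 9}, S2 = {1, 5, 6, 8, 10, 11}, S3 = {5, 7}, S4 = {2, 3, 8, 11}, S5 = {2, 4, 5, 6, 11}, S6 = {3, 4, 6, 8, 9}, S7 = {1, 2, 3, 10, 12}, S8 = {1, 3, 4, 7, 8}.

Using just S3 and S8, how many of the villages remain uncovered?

6

Union of S3, S8 = {1, 3, 4, 5, 7, 8}.
Not covered: 2, 6, 9, 10, 11, 12 — 6 villages.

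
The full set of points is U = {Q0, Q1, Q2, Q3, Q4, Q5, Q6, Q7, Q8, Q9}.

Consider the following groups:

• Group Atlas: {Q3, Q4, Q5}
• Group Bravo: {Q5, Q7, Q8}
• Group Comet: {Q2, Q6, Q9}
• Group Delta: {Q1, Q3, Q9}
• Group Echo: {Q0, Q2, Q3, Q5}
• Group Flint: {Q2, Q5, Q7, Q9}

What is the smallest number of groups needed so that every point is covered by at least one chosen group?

Take {Atlas, Bravo, Comet, Delta, Echo}. Their union is {Q0, Q1, Q2, Q3, Q4, Q5, Q6, Q7, Q8, Q9}, which is all 10 points.
No 4 of the 6 groups cover everything (all 15 combinations miss at least one point), so 5 is optimal.

5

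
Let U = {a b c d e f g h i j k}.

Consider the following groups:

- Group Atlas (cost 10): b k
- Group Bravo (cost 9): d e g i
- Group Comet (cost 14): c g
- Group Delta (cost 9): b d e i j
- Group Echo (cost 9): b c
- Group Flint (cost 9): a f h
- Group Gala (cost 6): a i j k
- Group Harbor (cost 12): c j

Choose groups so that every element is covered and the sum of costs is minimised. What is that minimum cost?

Bravo, Echo, Flint, Gala together cover every element (Bravo ∪ Echo ∪ Flint ∪ Gala = {a, b, c, d, e, f, g, h, i, j, k}); total cost 9 + 9 + 9 + 6 = 33.
No covering selection has total cost below 33.

33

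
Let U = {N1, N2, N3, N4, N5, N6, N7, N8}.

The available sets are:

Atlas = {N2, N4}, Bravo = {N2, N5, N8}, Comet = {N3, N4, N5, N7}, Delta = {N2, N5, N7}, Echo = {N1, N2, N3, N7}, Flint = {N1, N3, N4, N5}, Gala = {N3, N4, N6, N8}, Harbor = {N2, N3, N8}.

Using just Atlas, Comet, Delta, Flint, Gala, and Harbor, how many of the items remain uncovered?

Union of Atlas, Comet, Delta, Flint, Gala, Harbor = {N1, N2, N3, N4, N5, N6, N7, N8} — that's every item, so 0 are uncovered.

0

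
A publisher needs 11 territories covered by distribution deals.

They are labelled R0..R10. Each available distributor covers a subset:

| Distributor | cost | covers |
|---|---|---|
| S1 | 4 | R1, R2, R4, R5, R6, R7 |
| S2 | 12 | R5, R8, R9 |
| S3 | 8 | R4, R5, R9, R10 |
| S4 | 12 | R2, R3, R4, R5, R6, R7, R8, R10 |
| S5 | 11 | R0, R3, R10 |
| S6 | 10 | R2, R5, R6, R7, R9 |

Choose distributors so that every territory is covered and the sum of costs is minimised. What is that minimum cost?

S1, S2, S5 together cover every territory (S1 ∪ S2 ∪ S5 = {R0, R1, R2, R3, R4, R5, R6, R7, R8, R9, R10}); total cost 4 + 12 + 11 = 27.
No covering selection has total cost below 27.

27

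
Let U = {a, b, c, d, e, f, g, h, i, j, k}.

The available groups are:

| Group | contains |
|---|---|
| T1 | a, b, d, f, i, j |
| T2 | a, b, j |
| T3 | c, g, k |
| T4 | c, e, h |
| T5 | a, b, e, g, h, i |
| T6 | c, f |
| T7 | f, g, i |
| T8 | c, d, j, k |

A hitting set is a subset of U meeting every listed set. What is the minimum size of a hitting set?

3

T = {a, c, f} meets every group (each contains at least one member of T), and |T| = 3.
The groups T2, T4, T7 are pairwise disjoint, so any hitting set needs a separate item for each — at least 3. Hence 3 is optimal.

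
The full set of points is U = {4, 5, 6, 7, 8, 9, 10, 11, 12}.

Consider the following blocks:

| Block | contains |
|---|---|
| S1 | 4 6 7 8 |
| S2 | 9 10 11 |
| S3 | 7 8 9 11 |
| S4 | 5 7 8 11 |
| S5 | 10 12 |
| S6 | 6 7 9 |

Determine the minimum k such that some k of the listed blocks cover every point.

S1, S2, S4, and S5 cover everything between them: the union {4, 5, 6, 7, 8, 9, 10, 11, 12} is all of U.
Only S4 contains 5, so S4 is forced; the remaining 5 points need at least 3 more blocks (each remaining block adds at most 2) — so at least 4 blocks are needed, and 4 is optimal.

4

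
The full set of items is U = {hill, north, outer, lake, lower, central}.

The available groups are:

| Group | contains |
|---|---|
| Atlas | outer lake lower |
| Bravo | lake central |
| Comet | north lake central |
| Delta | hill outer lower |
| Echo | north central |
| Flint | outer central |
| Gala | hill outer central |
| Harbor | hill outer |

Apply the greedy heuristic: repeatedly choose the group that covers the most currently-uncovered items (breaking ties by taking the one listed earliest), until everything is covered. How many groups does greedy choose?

3

Greedy: pick Atlas (covers 3 new) → pick Comet (covers 2 new) → pick Delta (covers 1 new). Total picks: 3.
(The true minimum cover uses only 2 groups, so greedy is not optimal here.)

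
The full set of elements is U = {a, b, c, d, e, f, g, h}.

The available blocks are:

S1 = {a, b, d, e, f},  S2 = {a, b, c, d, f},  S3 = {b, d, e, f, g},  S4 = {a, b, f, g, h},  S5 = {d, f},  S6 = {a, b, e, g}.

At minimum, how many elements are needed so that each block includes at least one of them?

2

T = {b, d} meets every block (each contains at least one member of T), and |T| = 2.
The blocks S5, S6 are pairwise disjoint, so any hitting set needs a separate element for each — at least 2. Hence 2 is optimal.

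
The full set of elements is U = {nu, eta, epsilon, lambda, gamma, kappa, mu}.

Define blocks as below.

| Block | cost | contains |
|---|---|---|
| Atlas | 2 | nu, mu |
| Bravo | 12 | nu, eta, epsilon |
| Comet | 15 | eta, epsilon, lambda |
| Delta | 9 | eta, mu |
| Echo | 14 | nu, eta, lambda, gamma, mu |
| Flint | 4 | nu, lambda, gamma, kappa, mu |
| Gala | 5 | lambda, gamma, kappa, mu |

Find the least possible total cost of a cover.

16

Bravo, Flint together cover every element (Bravo ∪ Flint = {nu, eta, epsilon, lambda, gamma, kappa, mu}); total cost 12 + 4 = 16.
No covering selection has total cost below 16.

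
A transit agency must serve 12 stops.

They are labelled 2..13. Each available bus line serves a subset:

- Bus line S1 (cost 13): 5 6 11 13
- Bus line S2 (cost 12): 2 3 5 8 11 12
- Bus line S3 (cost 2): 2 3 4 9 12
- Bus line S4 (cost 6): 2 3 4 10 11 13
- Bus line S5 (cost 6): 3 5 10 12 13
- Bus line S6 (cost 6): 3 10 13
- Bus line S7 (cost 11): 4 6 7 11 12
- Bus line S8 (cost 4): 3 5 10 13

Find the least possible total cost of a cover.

29

S2, S3, S7, S8 together cover every stop (S2 ∪ S3 ∪ S7 ∪ S8 = {2, 3, 4, 5, 6, 7, 8, 9, 10, 11, 12, 13}); total cost 12 + 2 + 11 + 4 = 29.
No covering selection has total cost below 29.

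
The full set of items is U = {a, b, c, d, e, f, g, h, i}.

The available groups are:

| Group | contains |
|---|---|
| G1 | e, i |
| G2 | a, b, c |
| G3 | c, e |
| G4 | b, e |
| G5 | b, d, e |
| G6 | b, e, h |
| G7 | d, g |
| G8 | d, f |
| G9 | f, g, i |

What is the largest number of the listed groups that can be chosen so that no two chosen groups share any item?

G1, G2, G7 are pairwise disjoint (G1={e,i}; G2={a,b,c}; G7={d,g}).
Every remaining group overlaps one of these, and no 4 of the listed groups are pairwise disjoint, so 3 is the maximum.

3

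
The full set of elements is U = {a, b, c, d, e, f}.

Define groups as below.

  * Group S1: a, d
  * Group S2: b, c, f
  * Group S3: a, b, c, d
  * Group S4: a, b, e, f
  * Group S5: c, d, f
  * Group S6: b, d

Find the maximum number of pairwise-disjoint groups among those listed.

2

S1, S2 are pairwise disjoint (S1={a,d}; S2={b,c,f}).
Every remaining group overlaps one of these, and no 3 of the listed groups are pairwise disjoint, so 2 is the maximum.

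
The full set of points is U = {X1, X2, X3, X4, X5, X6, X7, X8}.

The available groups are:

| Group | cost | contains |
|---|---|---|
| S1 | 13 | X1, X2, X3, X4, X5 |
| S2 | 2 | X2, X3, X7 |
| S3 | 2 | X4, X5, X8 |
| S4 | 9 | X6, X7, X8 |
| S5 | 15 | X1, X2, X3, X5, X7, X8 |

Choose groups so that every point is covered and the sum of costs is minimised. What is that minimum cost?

22

S1, S4 together cover every point (S1 ∪ S4 = {X1, X2, X3, X4, X5, X6, X7, X8}); total cost 13 + 9 = 22.
The greedy pick S2, S3, S4, S1 costs 26; no covering selection beats 22.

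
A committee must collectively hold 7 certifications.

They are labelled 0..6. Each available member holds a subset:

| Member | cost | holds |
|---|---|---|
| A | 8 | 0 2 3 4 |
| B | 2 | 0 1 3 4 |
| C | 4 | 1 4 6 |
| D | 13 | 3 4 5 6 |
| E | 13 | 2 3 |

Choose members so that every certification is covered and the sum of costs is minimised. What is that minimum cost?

23

A, B, D together cover every certification (A ∪ B ∪ D = {0, 1, 2, 3, 4, 5, 6}); total cost 8 + 2 + 13 = 23.
The greedy pick B, C, A, D costs 27; no covering selection beats 23.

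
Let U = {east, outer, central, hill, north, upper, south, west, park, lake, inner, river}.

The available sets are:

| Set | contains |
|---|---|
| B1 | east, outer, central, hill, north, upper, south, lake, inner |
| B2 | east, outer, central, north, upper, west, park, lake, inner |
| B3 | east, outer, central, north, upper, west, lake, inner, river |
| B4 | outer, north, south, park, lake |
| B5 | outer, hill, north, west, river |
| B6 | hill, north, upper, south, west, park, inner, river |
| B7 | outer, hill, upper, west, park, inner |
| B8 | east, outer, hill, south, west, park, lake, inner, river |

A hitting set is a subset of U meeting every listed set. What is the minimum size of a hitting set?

2

The 2 elements {west, lake} hit every set.
No single element lies in every set, so at least 2 are needed and 2 is optimal.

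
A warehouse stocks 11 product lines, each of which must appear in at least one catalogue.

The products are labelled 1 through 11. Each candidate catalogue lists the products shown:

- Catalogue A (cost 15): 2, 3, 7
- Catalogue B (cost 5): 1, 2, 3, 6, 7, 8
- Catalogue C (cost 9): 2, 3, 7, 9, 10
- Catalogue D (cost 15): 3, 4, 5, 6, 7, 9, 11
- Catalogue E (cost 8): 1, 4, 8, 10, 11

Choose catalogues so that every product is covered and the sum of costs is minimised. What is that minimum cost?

28

B, D, E together cover every product (B ∪ D ∪ E = {1, 2, 3, 4, 5, 6, 7, 8, 9, 10, 11}); total cost 5 + 15 + 8 = 28.
No covering selection has total cost below 28.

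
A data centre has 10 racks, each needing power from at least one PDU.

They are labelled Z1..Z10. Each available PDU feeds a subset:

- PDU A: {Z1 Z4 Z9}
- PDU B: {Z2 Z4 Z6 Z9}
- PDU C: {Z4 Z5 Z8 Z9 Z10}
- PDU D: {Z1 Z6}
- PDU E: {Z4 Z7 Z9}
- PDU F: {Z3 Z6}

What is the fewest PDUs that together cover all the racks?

B and C and D and E and F together: B ∪ C ∪ D ∪ E ∪ F = {Z1, Z2, Z3, Z4, Z5, Z6, Z7, Z8, Z9, Z10} — every rack is covered.
No 4 of the 6 PDUs cover everything (all 15 combinations miss at least one rack), so 5 is optimal.

5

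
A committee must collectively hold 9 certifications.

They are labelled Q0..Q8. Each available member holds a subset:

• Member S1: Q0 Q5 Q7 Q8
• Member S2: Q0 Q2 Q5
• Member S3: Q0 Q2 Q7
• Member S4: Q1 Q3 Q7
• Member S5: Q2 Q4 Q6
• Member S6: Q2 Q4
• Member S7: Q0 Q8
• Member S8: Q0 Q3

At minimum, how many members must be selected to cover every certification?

3

S1 and S4 and S5 together: S1 ∪ S4 ∪ S5 = {Q0, Q1, Q2, Q3, Q4, Q5, Q6, Q7, Q8} — every certification is covered.
Each member has at most 4 certifications, and 2·4 = 8 < 9 — so at least 3 members are needed, and 3 is optimal.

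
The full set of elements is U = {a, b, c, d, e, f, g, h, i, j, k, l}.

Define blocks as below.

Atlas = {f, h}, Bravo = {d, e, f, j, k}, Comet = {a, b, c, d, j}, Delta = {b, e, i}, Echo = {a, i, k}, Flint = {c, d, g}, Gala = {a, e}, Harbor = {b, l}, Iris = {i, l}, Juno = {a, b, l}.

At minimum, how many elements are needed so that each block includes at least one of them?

The 5 elements {b, e, f, g, i} hit every block.
No choice of 4 elements meets every block, so 5 is the minimum.

5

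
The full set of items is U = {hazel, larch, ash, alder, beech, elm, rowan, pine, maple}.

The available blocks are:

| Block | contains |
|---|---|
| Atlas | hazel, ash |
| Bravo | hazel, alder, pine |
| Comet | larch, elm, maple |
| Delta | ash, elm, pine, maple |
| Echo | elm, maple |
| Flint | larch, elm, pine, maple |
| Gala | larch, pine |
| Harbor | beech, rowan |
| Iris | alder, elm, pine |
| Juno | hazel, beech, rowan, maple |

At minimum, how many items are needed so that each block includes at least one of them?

4

The 4 items {ash, elm, rowan, pine} hit every block.
The blocks Atlas, Echo, Gala, Harbor are pairwise disjoint, so any hitting set needs a separate item for each — at least 4. Hence 4 is optimal.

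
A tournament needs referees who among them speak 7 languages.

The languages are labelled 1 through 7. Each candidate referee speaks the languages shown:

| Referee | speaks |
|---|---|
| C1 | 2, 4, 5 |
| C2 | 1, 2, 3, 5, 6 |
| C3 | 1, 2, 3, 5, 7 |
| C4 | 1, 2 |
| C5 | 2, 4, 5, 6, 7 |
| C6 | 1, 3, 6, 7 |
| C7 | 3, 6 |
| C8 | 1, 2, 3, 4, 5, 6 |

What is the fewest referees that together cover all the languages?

2

C5 and C8 together: C5 ∪ C8 = {1, 2, 3, 4, 5, 6, 7} — every language is covered.
No single referee has all 7 languages (the largest, C8, has 6), so 2 is optimal.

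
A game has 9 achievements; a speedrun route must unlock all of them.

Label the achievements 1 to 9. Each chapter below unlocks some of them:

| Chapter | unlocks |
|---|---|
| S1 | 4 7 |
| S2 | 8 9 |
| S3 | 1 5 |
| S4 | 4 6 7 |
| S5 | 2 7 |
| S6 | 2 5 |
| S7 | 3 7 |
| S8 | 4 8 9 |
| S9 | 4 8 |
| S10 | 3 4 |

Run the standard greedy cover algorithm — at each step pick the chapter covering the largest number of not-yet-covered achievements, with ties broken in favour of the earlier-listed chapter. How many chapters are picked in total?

5

Greedy: pick S4 (covers 3 new) → pick S2 (covers 2 new) → pick S3 (covers 2 new) → pick S5 (covers 1 new) → pick S7 (covers 1 new). Total picks: 5.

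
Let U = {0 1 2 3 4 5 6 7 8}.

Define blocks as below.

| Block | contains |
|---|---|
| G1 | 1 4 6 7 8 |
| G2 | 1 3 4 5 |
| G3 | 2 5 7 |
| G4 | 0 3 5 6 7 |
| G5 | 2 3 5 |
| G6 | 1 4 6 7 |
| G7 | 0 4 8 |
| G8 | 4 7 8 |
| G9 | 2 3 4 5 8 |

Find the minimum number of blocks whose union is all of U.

3

G1 and G5 and G7 together: G1 ∪ G5 ∪ G7 = {0, 1, 2, 3, 4, 5, 6, 7, 8} — every element is covered.
No 2 of the 9 blocks cover everything (all 36 combinations miss at least one element), so 3 is optimal.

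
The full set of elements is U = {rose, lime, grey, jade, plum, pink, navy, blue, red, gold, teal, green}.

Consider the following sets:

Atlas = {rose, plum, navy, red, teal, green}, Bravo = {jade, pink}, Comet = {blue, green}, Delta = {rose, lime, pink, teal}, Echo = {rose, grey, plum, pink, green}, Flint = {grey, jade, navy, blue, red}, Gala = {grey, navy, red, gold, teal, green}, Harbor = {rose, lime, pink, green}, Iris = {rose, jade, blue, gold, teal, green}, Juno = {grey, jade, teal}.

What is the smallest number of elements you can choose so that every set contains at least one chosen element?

H = {grey, pink, green} meets every set (each contains at least one member of H), and |H| = 3.
No choice of 2 elements meets every set, so 3 is the minimum.

3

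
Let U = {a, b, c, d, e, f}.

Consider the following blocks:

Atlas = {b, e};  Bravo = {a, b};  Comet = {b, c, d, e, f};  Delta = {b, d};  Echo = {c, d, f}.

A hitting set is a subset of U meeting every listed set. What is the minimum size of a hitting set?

The 2 elements {b, d} hit every block.
The blocks Bravo, Echo are pairwise disjoint, so any hitting set needs a separate element for each — at least 2. Hence 2 is optimal.

2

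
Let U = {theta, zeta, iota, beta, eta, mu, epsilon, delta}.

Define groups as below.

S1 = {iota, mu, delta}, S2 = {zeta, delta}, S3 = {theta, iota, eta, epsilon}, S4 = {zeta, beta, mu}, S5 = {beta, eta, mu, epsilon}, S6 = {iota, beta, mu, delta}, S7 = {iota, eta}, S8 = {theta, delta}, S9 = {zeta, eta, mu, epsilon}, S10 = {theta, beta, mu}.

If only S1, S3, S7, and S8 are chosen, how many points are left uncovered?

Union of S1, S3, S7, S8 = {theta, iota, eta, mu, epsilon, delta}.
Not covered: zeta, beta — 2 points.

2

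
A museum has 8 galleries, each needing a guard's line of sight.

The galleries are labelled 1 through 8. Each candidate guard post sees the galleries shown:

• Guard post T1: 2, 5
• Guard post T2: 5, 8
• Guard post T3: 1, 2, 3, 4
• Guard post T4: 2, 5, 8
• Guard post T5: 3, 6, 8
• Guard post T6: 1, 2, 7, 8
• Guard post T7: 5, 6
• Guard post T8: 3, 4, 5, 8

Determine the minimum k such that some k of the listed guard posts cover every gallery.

Take {T5, T6, T8}. Their union is {1, 2, 3, 4, 5, 6, 7, 8}, which is all 8 galleries.
Only T6 contains 7, so T6 is forced; the remaining 4 galleries need at least 2 more guard posts (each remaining guard post adds at most 3) — so at least 3 guard posts are needed, and 3 is optimal.

3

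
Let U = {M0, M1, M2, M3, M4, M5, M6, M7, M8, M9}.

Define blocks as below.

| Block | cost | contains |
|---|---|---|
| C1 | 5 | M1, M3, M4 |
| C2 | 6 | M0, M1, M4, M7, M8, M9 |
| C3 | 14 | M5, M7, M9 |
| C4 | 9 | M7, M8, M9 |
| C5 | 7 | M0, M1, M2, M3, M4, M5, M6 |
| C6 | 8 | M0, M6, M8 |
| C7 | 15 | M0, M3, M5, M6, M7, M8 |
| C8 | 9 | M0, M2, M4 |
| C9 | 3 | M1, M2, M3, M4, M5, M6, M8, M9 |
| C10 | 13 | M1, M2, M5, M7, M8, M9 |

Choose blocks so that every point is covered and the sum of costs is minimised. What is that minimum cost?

C2, C9 together cover every point (C2 ∪ C9 = {M0, M1, M2, M3, M4, M5, M6, M7, M8, M9}); total cost 6 + 3 = 9.
No covering selection has total cost below 9.

9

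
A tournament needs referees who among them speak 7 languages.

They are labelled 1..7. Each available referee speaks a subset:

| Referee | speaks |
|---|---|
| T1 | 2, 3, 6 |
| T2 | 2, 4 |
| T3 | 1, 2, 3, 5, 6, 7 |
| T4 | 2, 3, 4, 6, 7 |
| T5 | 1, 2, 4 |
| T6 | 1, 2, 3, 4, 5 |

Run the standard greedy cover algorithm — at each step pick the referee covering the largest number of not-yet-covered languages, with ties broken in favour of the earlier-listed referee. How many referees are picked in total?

Greedy: pick T3 (covers 6 new) → pick T2 (covers 1 new). Total picks: 2.

2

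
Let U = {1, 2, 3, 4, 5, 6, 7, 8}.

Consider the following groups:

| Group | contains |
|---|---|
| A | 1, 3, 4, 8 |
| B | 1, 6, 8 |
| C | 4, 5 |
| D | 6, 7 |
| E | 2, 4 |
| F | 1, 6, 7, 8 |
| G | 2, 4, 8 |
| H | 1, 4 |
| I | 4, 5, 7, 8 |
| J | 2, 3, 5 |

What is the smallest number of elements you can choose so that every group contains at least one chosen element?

3

Take T = {3, 4, 6}. Each listed group contains at least one of these, so T is a hitting set of size 3.
The groups D, H, J are pairwise disjoint, so any hitting set needs a separate element for each — at least 3. Hence 3 is optimal.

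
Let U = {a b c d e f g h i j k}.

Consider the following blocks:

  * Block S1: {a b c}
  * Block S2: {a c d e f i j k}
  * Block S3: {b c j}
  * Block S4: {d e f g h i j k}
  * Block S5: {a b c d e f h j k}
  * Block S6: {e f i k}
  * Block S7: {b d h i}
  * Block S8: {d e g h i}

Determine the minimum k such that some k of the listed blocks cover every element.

S4 and S5 together: S4 ∪ S5 = {a, b, c, d, e, f, g, h, i, j, k} — every element is covered.
No single block has all 11 elements (the largest, S5, has 9), so 2 is optimal.

2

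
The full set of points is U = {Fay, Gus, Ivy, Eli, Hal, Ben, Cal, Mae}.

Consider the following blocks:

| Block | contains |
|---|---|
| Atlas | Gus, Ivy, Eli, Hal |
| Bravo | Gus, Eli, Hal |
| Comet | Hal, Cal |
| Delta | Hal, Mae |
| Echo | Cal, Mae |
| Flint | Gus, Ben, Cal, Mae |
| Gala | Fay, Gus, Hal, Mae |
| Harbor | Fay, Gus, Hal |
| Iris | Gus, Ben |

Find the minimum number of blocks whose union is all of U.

Take {Atlas, Flint, Harbor}. Their union is {Fay, Gus, Ivy, Eli, Hal, Ben, Cal, Mae}, which is all 8 points.
Only Atlas contains Ivy, so Atlas is forced; the remaining 4 points need at least 2 more blocks (each remaining block adds at most 3) — so at least 3 blocks are needed, and 3 is optimal.

3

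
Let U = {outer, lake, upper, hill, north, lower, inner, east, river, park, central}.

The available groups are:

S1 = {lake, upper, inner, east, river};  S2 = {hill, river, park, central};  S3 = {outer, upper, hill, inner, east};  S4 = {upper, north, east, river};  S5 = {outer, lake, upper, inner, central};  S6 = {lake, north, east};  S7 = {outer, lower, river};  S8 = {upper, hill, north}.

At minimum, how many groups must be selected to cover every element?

4

S2 and S4 and S5 and S7 together: S2 ∪ S4 ∪ S5 ∪ S7 = {outer, lake, upper, hill, north, lower, inner, east, river, park, central} — every element is covered.
No 3 of the 8 groups cover everything (all 56 combinations miss at least one element), so 4 is optimal.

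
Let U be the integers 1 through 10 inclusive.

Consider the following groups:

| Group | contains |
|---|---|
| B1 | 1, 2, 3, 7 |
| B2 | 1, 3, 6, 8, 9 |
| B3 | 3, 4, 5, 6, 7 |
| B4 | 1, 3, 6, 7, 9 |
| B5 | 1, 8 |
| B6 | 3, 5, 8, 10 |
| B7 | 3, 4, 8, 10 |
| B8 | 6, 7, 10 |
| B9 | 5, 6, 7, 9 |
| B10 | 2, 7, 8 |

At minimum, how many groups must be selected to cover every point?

3

B1 and B7 and B9 together: B1 ∪ B7 ∪ B9 = {1, 2, 3, 4, 5, 6, 7, 8, 9, 10} — every point is covered.
No 2 of the 10 groups cover everything (all 45 combinations miss at least one point), so 3 is optimal.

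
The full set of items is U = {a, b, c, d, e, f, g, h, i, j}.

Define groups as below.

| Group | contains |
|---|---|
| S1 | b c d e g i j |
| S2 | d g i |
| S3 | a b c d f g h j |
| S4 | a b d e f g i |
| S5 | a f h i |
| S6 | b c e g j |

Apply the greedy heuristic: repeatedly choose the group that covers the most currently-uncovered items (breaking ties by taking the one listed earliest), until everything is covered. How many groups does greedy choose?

2

Greedy: pick S3 (covers 8 new) → pick S1 (covers 2 new). Total picks: 2.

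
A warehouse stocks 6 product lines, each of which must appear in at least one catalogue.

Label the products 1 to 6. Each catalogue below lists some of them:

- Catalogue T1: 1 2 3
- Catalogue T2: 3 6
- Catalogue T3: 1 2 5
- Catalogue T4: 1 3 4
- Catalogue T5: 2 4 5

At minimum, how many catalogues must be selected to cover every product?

Take {T2, T4, T5}. Their union is {1, 2, 3, 4, 5, 6}, which is all 6 products.
Only T2 contains 6, so T2 is forced; the remaining 4 products need at least 2 more catalogues (each remaining catalogue adds at most 3) — so at least 3 catalogues are needed, and 3 is optimal.

3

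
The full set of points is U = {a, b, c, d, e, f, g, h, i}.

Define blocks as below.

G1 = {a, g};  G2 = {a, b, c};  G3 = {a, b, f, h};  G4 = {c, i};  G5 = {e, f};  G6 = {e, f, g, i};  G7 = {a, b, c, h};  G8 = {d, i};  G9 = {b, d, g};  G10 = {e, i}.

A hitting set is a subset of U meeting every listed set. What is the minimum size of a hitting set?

The 4 points {a, f, g, i} hit every block.
No choice of 3 points meets every block, so 4 is the minimum.

4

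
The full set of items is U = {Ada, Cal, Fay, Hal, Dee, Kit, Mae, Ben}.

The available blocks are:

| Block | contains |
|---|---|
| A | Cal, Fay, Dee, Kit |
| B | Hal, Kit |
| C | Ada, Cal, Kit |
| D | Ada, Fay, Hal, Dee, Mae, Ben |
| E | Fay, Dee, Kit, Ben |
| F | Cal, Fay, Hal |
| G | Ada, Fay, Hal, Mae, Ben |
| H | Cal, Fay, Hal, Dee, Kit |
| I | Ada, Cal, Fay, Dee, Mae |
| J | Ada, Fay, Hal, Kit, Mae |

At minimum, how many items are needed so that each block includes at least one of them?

The 2 items {Fay, Kit} hit every block.
The blocks B, I are pairwise disjoint, so any hitting set needs a separate item for each — at least 2. Hence 2 is optimal.

2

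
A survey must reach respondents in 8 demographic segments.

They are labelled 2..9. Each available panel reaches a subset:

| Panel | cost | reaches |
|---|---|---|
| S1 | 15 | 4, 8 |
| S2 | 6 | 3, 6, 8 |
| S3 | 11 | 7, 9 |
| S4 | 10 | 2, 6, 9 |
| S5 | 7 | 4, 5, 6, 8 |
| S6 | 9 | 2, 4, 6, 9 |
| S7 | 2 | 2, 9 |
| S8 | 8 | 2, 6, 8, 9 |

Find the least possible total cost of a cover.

26

S2, S3, S5, S7 together cover every segment (S2 ∪ S3 ∪ S5 ∪ S7 = {2, 3, 4, 5, 6, 7, 8, 9}); total cost 6 + 11 + 7 + 2 = 26.
No covering selection has total cost below 26.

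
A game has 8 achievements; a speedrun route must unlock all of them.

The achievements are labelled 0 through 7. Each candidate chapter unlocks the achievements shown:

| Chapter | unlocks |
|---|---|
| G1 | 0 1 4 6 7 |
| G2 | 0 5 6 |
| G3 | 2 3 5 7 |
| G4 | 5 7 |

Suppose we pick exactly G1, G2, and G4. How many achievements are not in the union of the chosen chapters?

Union of G1, G2, G4 = {0, 1, 4, 5, 6, 7}.
Not covered: 2, 3 — 2 achievements.

2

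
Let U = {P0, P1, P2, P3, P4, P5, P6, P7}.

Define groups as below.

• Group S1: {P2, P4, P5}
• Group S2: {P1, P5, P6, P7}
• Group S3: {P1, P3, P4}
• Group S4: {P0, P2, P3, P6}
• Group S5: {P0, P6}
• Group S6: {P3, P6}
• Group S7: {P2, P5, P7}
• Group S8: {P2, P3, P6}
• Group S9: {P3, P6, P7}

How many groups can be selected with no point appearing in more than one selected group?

3

S3, S5, S7 are pairwise disjoint (S3={P1,P3,P4}; S5={P0,P6}; S7={P2,P5,P7}).
Every remaining group overlaps one of these, and no 4 of the listed groups are pairwise disjoint, so 3 is the maximum.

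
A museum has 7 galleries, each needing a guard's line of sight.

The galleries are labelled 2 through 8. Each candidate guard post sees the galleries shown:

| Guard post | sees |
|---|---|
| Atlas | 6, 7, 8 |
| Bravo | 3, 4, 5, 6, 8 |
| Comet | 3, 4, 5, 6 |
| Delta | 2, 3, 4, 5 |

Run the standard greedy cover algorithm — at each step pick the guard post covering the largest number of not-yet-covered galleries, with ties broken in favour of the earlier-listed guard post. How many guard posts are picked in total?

3

Greedy: pick Bravo (covers 5 new) → pick Atlas (covers 1 new) → pick Delta (covers 1 new). Total picks: 3.
(The true minimum cover uses only 2 guard posts, so greedy is not optimal here.)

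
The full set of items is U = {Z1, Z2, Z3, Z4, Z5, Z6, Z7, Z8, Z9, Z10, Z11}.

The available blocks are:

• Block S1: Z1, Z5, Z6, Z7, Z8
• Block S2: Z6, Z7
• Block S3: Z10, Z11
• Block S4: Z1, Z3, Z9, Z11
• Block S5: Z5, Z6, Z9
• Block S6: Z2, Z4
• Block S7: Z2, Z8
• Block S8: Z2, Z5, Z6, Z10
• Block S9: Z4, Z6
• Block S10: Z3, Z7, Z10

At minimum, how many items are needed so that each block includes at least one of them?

4

The 4 items {Z2, Z3, Z6, Z11} hit every block.
No choice of 3 items meets every block, so 4 is the minimum.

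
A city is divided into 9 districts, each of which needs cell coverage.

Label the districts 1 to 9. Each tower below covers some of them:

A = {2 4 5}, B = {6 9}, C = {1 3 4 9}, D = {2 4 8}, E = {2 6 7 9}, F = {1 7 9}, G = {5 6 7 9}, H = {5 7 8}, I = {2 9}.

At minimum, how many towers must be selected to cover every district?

3

Take {C, D, G}. Their union is {1, 2, 3, 4, 5, 6, 7, 8, 9}, which is all 9 districts.
Each tower has at most 4 districts, and 2·4 = 8 < 9 — so at least 3 towers are needed, and 3 is optimal.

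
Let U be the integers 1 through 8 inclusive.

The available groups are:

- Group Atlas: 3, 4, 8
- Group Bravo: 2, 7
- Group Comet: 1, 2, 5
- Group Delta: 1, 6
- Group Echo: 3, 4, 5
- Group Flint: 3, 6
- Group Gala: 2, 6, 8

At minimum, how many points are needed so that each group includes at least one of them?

Take H = {2, 3, 6}. Each listed group contains at least one of these, so H is a hitting set of size 3.
The groups Bravo, Delta, Echo are pairwise disjoint, so any hitting set needs a separate point for each — at least 3. Hence 3 is optimal.

3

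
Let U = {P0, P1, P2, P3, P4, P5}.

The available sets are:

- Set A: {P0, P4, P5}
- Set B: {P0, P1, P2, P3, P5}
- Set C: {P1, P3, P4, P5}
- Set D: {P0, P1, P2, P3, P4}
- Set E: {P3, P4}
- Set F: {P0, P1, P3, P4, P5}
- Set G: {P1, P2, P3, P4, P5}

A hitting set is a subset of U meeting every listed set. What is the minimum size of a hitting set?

2

H = {P0, P3} meets every set (each contains at least one member of H), and |H| = 2.
No single element lies in every set, so at least 2 are needed and 2 is optimal.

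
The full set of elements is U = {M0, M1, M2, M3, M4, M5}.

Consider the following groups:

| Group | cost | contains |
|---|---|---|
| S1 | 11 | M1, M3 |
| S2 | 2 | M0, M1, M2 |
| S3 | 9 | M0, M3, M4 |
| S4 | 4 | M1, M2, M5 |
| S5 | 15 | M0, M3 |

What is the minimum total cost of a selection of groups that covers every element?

13

S3, S4 together cover every element (S3 ∪ S4 = {M0, M1, M2, M3, M4, M5}); total cost 9 + 4 = 13.
The greedy pick S2, S4, S3 costs 15; no covering selection beats 13.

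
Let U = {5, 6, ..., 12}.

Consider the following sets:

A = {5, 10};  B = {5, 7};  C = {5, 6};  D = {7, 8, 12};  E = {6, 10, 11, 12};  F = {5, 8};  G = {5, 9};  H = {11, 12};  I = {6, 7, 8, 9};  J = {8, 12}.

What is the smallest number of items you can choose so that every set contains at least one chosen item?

Take T = {5, 7, 12}. Each listed set contains at least one of these, so T is a hitting set of size 3.
The sets A, H, I are pairwise disjoint, so any hitting set needs a separate item for each — at least 3. Hence 3 is optimal.

3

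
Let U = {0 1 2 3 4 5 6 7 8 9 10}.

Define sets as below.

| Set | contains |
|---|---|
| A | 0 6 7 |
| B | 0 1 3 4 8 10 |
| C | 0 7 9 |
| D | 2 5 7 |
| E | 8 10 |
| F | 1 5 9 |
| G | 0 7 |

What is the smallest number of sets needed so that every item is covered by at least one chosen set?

Take {A, B, D, F}. Their union is {0, 1, 2, 3, 4, 5, 6, 7, 8, 9, 10}, which is all 11 items.
No 3 of the 7 sets cover everything (all 35 combinations miss at least one item), so 4 is optimal.

4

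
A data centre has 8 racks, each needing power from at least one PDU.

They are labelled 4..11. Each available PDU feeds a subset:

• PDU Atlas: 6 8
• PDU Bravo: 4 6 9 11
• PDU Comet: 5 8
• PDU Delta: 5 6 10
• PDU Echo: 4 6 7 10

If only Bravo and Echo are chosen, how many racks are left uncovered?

2

Union of Bravo, Echo = {4, 6, 7, 9, 10, 11}.
Not covered: 5, 8 — 2 racks.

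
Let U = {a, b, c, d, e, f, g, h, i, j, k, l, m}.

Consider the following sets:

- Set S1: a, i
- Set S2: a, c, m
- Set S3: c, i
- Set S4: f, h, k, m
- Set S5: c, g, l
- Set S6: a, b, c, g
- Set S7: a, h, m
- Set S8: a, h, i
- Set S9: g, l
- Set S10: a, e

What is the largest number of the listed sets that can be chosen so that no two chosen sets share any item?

S3, S4, S9, S10 are pairwise disjoint (S3={c,i}; S4={f,h,k,m}; S9={g,l}; S10={a,e}).
Every remaining set overlaps one of these, and no 5 of the listed sets are pairwise disjoint, so 4 is the maximum.

4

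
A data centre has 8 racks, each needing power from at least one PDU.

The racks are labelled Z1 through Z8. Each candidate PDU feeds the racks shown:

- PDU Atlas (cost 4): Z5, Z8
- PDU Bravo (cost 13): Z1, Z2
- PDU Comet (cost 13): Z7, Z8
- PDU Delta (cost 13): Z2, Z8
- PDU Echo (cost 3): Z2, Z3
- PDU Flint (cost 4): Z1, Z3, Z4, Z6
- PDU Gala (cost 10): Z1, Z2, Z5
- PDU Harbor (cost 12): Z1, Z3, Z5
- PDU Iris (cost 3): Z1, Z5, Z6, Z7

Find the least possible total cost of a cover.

14

Atlas, Echo, Flint, Iris together cover every rack (Atlas ∪ Echo ∪ Flint ∪ Iris = {Z1, Z2, Z3, Z4, Z5, Z6, Z7, Z8}); total cost 4 + 3 + 4 + 3 = 14.
No covering selection has total cost below 14.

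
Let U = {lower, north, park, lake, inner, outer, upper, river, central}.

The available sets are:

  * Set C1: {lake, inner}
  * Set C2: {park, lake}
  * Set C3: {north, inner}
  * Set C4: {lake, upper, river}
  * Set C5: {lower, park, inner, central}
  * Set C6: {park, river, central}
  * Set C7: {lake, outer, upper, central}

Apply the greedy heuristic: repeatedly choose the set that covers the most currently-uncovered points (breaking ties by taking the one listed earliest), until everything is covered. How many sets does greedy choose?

4

Greedy: pick C5 (covers 4 new) → pick C4 (covers 3 new) → pick C3 (covers 1 new) → pick C7 (covers 1 new). Total picks: 4.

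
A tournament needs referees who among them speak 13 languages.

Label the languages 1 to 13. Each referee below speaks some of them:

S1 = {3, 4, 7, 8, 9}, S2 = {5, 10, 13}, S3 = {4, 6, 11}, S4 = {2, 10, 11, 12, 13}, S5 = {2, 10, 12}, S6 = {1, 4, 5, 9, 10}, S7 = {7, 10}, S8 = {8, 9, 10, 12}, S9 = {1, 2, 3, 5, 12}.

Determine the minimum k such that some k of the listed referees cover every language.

4

S1 and S2 and S3 and S9 together: S1 ∪ S2 ∪ S3 ∪ S9 = {1, 2, 3, 4, 5, 6, 7, 8, 9, 10, 11, 12, 13} — every language is covered.
No 3 of the 9 referees cover everything (all 84 combinations miss at least one language), so 4 is optimal.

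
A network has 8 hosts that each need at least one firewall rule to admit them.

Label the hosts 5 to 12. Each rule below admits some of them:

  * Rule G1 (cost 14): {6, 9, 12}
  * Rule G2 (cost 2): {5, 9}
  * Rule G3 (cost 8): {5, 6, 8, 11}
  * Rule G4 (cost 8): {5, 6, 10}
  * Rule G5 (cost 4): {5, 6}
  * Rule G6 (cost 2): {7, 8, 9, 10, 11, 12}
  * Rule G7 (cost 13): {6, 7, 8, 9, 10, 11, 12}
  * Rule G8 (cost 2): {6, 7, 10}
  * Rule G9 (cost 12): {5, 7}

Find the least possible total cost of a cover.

6

G2, G6, G8 together cover every host (G2 ∪ G6 ∪ G8 = {5, 6, 7, 8, 9, 10, 11, 12}); total cost 2 + 2 + 2 = 6.
No covering selection has total cost below 6.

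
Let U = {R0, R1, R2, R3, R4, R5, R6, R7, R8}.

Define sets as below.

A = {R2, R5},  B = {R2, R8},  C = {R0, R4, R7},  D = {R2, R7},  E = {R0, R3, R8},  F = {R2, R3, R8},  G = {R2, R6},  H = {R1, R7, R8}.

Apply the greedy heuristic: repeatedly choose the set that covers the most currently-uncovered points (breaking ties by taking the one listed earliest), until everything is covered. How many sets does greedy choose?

Greedy: pick C (covers 3 new) → pick F (covers 3 new) → pick A (covers 1 new) → pick G (covers 1 new) → pick H (covers 1 new). Total picks: 5.

5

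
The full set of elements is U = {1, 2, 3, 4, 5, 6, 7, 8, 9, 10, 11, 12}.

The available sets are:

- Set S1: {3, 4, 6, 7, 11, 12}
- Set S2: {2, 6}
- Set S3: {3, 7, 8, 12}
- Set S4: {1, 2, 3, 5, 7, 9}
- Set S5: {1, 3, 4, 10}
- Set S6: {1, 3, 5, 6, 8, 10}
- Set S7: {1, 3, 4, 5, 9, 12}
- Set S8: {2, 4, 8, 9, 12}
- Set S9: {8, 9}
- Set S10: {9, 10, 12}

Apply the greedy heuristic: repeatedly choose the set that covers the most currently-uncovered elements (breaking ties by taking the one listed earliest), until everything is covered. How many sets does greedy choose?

3

Greedy: pick S1 (covers 6 new) → pick S4 (covers 4 new) → pick S6 (covers 2 new). Total picks: 3.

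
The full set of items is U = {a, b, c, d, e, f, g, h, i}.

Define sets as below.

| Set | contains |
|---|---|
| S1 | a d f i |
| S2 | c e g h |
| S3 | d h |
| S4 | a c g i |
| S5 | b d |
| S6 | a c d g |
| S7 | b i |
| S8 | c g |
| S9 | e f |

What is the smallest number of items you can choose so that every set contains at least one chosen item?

4

T = {b, d, e, g} meets every set (each contains at least one member of T), and |T| = 4.
The sets S3, S7, S8, S9 are pairwise disjoint, so any hitting set needs a separate item for each — at least 4. Hence 4 is optimal.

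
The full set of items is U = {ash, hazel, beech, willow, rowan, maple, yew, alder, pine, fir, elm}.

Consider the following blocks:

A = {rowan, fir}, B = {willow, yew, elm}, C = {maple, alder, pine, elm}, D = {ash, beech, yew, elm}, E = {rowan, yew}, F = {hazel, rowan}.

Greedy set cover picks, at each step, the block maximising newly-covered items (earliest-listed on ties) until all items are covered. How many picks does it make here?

5

Greedy: pick C (covers 4 new) → pick D (covers 3 new) → pick A (covers 2 new) → pick B (covers 1 new) → pick F (covers 1 new). Total picks: 5.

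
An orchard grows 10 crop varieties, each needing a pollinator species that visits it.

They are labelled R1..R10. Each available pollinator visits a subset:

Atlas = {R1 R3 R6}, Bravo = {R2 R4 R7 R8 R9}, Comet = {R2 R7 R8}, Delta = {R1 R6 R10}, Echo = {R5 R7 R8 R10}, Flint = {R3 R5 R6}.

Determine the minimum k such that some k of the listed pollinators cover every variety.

Take {Bravo, Delta, Flint}. Their union is {R1, R2, R3, R4, R5, R6, R7, R8, R9, R10}, which is all 10 varieties.
Only Bravo contains R4, so Bravo is forced; the remaining 5 varieties need at least 2 more pollinators (each remaining pollinator adds at most 3) — so at least 3 pollinators are needed, and 3 is optimal.

3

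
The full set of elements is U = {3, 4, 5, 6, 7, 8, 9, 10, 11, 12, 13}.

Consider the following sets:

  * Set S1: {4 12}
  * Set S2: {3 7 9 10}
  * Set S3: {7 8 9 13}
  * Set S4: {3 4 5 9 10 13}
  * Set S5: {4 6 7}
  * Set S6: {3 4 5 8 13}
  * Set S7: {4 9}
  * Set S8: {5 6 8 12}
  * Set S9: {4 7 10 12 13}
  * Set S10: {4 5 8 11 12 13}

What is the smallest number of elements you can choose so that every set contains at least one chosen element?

3

H = {4, 5, 9} meets every set (each contains at least one member of H), and |H| = 3.
No choice of 2 elements meets every set, so 3 is the minimum.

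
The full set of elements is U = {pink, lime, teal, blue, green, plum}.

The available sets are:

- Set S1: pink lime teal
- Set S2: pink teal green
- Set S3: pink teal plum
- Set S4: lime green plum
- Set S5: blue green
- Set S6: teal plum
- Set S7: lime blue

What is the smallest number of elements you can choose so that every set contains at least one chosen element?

H = {lime, teal, green} meets every set (each contains at least one member of H), and |H| = 3.
No choice of 2 elements meets every set, so 3 is the minimum.

3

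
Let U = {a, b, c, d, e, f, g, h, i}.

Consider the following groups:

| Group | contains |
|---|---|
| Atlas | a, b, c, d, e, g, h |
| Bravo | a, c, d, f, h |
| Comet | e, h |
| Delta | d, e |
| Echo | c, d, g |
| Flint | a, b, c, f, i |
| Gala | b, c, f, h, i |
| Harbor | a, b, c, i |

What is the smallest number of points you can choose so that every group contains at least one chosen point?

T = {c, e} meets every group (each contains at least one member of T), and |T| = 2.
The groups Comet, Harbor are pairwise disjoint, so any hitting set needs a separate point for each — at least 2. Hence 2 is optimal.

2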